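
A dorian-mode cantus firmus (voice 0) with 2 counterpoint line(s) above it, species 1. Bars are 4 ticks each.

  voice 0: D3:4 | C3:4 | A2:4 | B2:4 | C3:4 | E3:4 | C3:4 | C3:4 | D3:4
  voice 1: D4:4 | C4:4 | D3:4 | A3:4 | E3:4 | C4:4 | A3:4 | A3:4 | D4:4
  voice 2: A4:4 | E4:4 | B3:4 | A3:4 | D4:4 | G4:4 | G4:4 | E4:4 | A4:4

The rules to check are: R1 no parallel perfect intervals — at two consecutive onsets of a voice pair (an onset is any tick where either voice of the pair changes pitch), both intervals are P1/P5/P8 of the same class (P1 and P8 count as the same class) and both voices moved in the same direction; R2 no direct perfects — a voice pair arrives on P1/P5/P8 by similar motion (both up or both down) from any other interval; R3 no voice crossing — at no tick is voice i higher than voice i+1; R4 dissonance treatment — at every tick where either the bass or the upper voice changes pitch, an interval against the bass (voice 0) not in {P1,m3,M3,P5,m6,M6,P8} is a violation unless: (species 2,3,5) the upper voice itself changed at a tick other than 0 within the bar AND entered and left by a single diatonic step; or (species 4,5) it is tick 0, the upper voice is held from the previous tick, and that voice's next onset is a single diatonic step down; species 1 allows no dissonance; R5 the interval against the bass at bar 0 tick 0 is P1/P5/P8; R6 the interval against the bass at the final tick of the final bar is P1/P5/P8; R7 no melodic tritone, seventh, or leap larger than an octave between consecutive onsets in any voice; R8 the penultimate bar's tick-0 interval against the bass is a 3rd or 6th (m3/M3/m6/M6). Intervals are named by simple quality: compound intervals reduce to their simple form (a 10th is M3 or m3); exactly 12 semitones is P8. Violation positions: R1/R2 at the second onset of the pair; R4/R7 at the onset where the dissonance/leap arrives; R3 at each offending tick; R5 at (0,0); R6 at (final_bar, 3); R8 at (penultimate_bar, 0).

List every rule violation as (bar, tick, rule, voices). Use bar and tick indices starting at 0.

(1, 0, R1, (0, 1))
(2, 0, R4, (0, 1))
(2, 0, R4, (0, 2))
(2, 0, R7, (1,))
(3, 0, R4, (0, 1))
(3, 0, R4, (0, 2))
(4, 0, R4, (0, 2))
(5, 0, R2, (1, 2))
(8, 0, R1, (1, 2))
(8, 0, R2, (0, 1))
(8, 0, R2, (0, 2))

bar 0: v0=D3 v1=D4 v2=A4 downbeat P5
bar 1: v0=C3 v1=C4 v2=E4 downbeat M3
bar 2: v0=A2 v1=D3 v2=B3 downbeat M2
bar 3: v0=B2 v1=A3 v2=A3 downbeat m7
bar 4: v0=C3 v1=E3 v2=D4 downbeat M2
bar 5: v0=E3 v1=C4 v2=G4 downbeat m3
bar 6: v0=C3 v1=A3 v2=G4 downbeat P5
bar 7: v0=C3 v1=A3 v2=E4 downbeat M3
bar 8: v0=D3 v1=D4 v2=A4 downbeat P5
  -> R1 @ bar 1 tick 0 v(0, 1): D3/D4 P8 -> C3/C4 P8 similar
  -> R4 @ bar 2 tick 0 v(0, 1): A2/D3 P4 untreated
  -> R4 @ bar 2 tick 0 v(0, 2): A2/B3 M2 untreated
  -> R7 @ bar 2 tick 0 v(1,): C4->D3 leap 10st
  -> R4 @ bar 3 tick 0 v(0, 1): B2/A3 m7 untreated
  -> R4 @ bar 3 tick 0 v(0, 2): B2/A3 m7 untreated
  -> R4 @ bar 4 tick 0 v(0, 2): C3/D4 M2 untreated
  -> R2 @ bar 5 tick 0 v(1, 2): E3/D4 m7 -> C4/G4 P5 similar
  -> R1 @ bar 8 tick 0 v(1, 2): A3/E4 P5 -> D4/A4 P5 similar
  -> R2 @ bar 8 tick 0 v(0, 1): C3/A3 M6 -> D3/D4 P8 similar
  -> R2 @ bar 8 tick 0 v(0, 2): C3/E4 M3 -> D3/A4 P5 similar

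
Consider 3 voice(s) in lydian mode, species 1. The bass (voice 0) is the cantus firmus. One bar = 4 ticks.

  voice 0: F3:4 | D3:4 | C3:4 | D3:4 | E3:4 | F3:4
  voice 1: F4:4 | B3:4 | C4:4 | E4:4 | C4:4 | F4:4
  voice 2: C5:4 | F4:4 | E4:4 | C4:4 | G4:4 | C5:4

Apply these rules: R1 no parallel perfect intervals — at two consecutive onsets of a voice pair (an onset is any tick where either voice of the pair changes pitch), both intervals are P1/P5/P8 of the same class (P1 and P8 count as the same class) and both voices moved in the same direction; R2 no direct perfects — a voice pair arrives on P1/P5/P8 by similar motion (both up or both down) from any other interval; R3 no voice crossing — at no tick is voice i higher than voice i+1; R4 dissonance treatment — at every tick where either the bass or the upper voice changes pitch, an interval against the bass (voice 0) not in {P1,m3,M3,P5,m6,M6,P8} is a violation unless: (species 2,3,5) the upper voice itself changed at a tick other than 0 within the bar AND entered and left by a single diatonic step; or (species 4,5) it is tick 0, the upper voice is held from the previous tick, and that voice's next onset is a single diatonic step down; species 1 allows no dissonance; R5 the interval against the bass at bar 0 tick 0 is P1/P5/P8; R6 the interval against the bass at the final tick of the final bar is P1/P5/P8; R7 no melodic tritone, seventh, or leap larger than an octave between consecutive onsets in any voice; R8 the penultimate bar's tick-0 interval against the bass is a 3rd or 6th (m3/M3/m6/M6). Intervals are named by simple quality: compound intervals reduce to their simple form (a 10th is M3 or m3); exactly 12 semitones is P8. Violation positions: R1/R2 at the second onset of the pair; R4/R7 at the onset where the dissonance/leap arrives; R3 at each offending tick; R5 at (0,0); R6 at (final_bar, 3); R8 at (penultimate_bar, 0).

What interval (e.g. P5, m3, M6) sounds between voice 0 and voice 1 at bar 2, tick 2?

voice 0=C3 voice 1=C4 -> P8

P8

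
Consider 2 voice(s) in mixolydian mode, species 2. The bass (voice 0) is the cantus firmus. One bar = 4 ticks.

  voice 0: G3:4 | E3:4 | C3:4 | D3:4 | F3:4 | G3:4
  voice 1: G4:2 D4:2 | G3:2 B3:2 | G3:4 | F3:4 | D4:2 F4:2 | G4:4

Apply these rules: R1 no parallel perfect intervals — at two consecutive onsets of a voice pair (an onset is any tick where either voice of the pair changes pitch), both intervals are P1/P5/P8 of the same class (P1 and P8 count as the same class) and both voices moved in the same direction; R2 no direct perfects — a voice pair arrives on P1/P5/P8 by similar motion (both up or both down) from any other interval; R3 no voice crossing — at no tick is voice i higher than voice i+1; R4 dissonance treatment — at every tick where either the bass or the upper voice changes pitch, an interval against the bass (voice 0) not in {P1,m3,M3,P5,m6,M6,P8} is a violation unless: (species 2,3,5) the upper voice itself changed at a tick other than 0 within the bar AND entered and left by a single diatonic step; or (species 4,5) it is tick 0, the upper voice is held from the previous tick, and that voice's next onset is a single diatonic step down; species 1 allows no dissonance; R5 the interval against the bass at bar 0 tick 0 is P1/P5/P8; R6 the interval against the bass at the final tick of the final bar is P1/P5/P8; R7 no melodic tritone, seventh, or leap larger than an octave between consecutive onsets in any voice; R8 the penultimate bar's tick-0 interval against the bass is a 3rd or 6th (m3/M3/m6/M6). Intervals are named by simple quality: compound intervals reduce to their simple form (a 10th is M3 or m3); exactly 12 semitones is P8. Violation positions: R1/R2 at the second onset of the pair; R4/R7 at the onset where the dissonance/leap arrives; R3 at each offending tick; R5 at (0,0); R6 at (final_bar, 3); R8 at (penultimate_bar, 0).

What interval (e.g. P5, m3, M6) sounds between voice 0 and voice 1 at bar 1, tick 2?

P5

voice 0=E3 voice 1=B3 -> P5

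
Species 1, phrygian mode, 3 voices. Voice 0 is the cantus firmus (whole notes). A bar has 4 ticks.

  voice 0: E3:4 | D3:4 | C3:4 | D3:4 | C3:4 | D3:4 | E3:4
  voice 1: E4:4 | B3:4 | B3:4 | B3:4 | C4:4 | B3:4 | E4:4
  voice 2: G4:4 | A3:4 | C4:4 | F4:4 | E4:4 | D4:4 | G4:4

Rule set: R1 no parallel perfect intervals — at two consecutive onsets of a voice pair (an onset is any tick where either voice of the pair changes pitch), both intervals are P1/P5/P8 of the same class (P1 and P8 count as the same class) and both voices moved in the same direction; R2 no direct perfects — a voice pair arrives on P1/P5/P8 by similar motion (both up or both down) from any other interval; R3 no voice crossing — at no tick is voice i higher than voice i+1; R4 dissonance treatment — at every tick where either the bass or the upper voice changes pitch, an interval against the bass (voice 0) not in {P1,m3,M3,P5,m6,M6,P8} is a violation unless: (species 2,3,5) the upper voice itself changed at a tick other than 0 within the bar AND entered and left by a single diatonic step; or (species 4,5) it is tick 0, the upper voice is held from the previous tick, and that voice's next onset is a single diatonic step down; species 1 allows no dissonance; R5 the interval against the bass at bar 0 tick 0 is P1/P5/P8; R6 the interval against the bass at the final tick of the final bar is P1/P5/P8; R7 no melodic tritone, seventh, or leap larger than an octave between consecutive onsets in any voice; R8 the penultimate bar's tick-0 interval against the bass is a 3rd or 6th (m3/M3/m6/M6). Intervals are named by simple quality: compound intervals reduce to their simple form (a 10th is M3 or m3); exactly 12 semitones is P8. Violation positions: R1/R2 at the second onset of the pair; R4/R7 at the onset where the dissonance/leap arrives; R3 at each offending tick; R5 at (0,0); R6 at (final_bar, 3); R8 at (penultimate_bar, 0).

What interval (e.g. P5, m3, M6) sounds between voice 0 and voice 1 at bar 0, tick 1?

P8

voice 0=E3 voice 1=E4 -> P8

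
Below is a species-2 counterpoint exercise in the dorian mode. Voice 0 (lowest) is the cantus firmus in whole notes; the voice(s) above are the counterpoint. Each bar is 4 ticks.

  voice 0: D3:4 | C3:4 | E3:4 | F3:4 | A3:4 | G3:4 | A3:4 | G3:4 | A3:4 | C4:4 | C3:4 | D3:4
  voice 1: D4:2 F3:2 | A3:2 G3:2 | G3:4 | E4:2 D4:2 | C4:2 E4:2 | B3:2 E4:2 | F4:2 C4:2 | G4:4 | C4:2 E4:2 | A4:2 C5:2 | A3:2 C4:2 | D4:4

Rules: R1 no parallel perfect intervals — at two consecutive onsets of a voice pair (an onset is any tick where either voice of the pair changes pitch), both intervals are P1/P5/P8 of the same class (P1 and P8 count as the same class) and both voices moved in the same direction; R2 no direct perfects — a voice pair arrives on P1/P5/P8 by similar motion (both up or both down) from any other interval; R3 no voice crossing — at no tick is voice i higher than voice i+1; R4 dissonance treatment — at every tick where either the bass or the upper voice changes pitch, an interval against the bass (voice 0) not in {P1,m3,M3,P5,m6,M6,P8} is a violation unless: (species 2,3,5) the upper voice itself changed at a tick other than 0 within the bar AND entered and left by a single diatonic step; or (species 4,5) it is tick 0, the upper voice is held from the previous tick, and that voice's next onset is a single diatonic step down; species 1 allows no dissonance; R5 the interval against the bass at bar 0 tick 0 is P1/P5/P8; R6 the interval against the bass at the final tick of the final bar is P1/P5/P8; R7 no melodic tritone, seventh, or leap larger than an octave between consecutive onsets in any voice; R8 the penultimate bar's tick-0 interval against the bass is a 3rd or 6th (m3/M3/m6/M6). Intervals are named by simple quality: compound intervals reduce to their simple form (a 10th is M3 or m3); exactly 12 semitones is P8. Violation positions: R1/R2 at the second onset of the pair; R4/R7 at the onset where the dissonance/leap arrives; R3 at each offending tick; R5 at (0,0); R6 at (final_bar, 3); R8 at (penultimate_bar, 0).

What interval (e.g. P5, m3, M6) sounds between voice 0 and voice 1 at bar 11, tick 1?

voice 0=D3 voice 1=D4 -> P8

P8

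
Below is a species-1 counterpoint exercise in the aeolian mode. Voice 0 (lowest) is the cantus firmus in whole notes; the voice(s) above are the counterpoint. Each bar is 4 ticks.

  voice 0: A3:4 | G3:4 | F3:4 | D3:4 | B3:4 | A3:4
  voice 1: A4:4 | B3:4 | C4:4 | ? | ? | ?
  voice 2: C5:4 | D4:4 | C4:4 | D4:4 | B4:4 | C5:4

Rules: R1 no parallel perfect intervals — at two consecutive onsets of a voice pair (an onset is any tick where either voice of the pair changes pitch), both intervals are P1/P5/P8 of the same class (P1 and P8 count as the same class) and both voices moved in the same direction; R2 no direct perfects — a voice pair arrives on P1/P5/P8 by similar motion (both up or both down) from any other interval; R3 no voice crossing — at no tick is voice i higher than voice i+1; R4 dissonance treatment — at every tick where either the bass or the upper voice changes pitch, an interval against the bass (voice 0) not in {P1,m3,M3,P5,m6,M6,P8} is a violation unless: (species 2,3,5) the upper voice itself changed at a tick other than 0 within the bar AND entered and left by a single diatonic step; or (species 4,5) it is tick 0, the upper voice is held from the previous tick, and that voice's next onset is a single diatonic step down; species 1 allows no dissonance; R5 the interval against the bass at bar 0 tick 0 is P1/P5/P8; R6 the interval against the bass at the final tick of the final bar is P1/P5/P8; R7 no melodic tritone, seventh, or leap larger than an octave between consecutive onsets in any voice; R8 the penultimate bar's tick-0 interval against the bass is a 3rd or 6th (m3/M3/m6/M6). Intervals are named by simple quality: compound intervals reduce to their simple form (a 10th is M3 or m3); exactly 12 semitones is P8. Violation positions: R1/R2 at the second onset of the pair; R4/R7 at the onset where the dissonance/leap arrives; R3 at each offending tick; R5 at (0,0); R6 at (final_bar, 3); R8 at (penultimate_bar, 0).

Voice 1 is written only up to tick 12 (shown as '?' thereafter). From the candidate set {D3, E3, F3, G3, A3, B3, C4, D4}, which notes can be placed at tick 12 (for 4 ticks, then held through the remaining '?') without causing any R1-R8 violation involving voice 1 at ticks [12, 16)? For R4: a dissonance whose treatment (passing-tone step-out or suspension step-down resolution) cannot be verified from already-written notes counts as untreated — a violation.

{B3, F3}

D3: violates R2,R7
E3: violates R4
F3: legal
G3: violates R4
A3: violates R1
B3: legal
C4: violates R4
D4: violates R1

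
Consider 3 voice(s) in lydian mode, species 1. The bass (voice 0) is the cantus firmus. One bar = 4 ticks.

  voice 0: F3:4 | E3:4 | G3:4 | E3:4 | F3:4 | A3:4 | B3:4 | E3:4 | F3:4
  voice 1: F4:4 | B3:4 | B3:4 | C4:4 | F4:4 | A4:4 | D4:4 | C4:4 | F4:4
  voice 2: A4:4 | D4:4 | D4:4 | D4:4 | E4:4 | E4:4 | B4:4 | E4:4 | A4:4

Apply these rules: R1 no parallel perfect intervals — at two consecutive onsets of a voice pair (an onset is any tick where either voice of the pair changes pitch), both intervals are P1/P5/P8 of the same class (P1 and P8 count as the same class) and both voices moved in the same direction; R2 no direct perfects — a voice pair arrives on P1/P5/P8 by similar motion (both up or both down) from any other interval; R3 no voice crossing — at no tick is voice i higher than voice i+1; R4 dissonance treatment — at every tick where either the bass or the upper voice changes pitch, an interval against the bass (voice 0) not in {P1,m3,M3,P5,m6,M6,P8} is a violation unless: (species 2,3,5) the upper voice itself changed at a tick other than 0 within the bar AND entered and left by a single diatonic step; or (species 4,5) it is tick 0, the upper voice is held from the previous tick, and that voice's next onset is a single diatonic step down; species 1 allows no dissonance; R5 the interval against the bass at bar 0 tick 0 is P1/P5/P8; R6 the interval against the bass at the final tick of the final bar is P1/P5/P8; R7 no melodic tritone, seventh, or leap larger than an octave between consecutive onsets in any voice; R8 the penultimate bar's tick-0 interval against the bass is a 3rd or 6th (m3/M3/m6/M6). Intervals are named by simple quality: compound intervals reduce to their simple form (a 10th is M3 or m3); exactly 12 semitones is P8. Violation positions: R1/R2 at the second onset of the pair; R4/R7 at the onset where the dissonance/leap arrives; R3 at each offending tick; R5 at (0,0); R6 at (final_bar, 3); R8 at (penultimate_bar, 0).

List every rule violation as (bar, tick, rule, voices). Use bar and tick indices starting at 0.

bar 0: v0=F3 v1=F4 v2=A4 downbeat M3
bar 1: v0=E3 v1=B3 v2=D4 downbeat m7
bar 2: v0=G3 v1=B3 v2=D4 downbeat P5
bar 3: v0=E3 v1=C4 v2=D4 downbeat m7
bar 4: v0=F3 v1=F4 v2=E4 downbeat M7
bar 5: v0=A3 v1=A4 v2=E4 downbeat P5
bar 6: v0=B3 v1=D4 v2=B4 downbeat P8
bar 7: v0=E3 v1=C4 v2=E4 downbeat P8
bar 8: v0=F3 v1=F4 v2=A4 downbeat M3
  -> R5 @ bar 0 tick 0 v(0, 2): opens on M3
  -> R2 @ bar 1 tick 0 v(0, 1): F3/F4 P8 -> E3/B3 P5 similar
  -> R4 @ bar 1 tick 0 v(0, 2): E3/D4 m7 untreated
  -> R7 @ bar 1 tick 0 v(1,): F4->B3 leap 6st
  -> R4 @ bar 3 tick 0 v(0, 2): E3/D4 m7 untreated
  -> R2 @ bar 4 tick 0 v(0, 1): E3/C4 m6 -> F3/F4 P8 similar
  -> R3 @ bar 4 tick 0 v(1, 2): F4 above E4
  -> R4 @ bar 4 tick 0 v(0, 2): F3/E4 M7 untreated
  -> R3 @ bar 4 tick 1 v(1, 2): F4 above E4
  -> R3 @ bar 4 tick 2 v(1, 2): F4 above E4
  -> R3 @ bar 4 tick 3 v(1, 2): F4 above E4
  -> R1 @ bar 5 tick 0 v(0, 1): F3/F4 P8 -> A3/A4 P8 similar
  -> R3 @ bar 5 tick 0 v(1, 2): A4 above E4
  -> R3 @ bar 5 tick 1 v(1, 2): A4 above E4
  -> R3 @ bar 5 tick 2 v(1, 2): A4 above E4
  -> R3 @ bar 5 tick 3 v(1, 2): A4 above E4
  -> R2 @ bar 6 tick 0 v(0, 2): A3/E4 P5 -> B3/B4 P8 similar
  -> R1 @ bar 7 tick 0 v(0, 2): B3/B4 P8 -> E3/E4 P8 similar
  -> R8 @ bar 7 tick 0 v(0, 2): penult P8 not 3rd/6th
  -> R2 @ bar 8 tick 0 v(0, 1): E3/C4 m6 -> F3/F4 P8 similar
  -> R6 @ bar 8 tick 3 v(0, 2): closes on M3

(0, 0, R5, (0, 2))
(1, 0, R2, (0, 1))
(1, 0, R4, (0, 2))
(1, 0, R7, (1,))
(3, 0, R4, (0, 2))
(4, 0, R2, (0, 1))
(4, 0, R3, (1, 2))
(4, 0, R4, (0, 2))
(4, 1, R3, (1, 2))
(4, 2, R3, (1, 2))
(4, 3, R3, (1, 2))
(5, 0, R1, (0, 1))
(5, 0, R3, (1, 2))
(5, 1, R3, (1, 2))
(5, 2, R3, (1, 2))
(5, 3, R3, (1, 2))
(6, 0, R2, (0, 2))
(7, 0, R1, (0, 2))
(7, 0, R8, (0, 2))
(8, 0, R2, (0, 1))
(8, 3, R6, (0, 2))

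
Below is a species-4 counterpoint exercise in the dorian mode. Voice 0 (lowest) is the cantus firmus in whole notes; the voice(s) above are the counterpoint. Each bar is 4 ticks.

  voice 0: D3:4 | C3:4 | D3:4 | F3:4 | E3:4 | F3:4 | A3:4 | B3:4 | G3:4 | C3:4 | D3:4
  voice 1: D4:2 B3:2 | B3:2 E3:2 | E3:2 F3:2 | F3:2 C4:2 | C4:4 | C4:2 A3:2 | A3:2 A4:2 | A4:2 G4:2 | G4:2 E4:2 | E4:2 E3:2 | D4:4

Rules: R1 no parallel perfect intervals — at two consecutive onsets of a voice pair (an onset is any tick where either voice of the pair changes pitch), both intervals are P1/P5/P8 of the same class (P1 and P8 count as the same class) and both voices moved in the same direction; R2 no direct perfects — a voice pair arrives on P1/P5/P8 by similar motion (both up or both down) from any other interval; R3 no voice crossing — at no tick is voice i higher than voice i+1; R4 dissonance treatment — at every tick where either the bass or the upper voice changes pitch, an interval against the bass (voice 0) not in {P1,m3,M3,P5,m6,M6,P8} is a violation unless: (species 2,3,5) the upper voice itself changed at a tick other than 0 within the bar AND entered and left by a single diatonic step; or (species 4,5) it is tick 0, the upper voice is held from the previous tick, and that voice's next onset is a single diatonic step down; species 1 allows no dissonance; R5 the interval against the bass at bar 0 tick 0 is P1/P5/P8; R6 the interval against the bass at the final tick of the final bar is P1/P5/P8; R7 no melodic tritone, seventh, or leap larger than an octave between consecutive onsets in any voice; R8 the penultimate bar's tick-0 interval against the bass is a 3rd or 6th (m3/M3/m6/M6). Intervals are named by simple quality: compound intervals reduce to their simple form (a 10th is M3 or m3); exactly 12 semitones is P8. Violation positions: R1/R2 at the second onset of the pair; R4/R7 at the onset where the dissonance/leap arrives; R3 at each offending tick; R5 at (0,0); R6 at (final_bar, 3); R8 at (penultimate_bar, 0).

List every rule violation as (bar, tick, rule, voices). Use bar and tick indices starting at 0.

(1, 0, R4, (0, 1))
(2, 0, R4, (0, 1))
(10, 0, R2, (0, 1))
(10, 0, R7, (1,))

bar 0: v0=D3 v1=D4 downbeat P8
bar 1: v0=C3 v1=B3 downbeat M7
bar 2: v0=D3 v1=E3 downbeat M2
bar 3: v0=F3 v1=F3 downbeat P1
bar 4: v0=E3 v1=C4 downbeat m6
bar 5: v0=F3 v1=C4 downbeat P5
bar 6: v0=A3 v1=A3 downbeat P1
bar 7: v0=B3 v1=A4 downbeat m7
bar 8: v0=G3 v1=G4 downbeat P8
bar 9: v0=C3 v1=E4 downbeat M3
bar 10: v0=D3 v1=D4 downbeat P8
  -> R4 @ bar 1 tick 0 v(0, 1): C3/B3 M7 untreated
  -> R4 @ bar 2 tick 0 v(0, 1): D3/E3 M2 untreated
  -> R2 @ bar 10 tick 0 v(0, 1): C3/E3 M3 -> D3/D4 P8 similar
  -> R7 @ bar 10 tick 0 v(1,): E3->D4 leap 10st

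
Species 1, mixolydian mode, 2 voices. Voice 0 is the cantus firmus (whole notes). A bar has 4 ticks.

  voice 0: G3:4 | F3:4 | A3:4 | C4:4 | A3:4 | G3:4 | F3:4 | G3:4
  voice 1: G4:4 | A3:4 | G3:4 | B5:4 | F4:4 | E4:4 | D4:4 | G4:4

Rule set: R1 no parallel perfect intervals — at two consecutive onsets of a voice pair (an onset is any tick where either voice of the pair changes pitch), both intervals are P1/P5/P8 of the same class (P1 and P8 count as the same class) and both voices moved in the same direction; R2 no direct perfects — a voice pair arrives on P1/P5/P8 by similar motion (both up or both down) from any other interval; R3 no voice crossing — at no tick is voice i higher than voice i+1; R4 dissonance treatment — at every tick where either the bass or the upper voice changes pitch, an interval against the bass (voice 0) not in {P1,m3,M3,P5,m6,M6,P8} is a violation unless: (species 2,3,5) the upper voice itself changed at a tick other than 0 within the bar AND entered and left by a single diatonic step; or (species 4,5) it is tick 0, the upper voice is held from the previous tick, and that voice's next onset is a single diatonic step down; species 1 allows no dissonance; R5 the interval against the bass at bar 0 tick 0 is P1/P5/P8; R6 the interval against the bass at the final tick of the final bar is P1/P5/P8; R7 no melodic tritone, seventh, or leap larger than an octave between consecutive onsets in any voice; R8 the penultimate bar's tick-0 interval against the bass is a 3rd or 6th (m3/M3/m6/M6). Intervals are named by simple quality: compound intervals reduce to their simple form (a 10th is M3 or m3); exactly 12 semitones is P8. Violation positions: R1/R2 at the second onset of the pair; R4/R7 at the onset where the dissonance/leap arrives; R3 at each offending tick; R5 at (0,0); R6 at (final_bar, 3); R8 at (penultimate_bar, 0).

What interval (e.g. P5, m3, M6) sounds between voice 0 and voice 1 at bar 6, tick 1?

M6

voice 0=F3 voice 1=D4 -> M6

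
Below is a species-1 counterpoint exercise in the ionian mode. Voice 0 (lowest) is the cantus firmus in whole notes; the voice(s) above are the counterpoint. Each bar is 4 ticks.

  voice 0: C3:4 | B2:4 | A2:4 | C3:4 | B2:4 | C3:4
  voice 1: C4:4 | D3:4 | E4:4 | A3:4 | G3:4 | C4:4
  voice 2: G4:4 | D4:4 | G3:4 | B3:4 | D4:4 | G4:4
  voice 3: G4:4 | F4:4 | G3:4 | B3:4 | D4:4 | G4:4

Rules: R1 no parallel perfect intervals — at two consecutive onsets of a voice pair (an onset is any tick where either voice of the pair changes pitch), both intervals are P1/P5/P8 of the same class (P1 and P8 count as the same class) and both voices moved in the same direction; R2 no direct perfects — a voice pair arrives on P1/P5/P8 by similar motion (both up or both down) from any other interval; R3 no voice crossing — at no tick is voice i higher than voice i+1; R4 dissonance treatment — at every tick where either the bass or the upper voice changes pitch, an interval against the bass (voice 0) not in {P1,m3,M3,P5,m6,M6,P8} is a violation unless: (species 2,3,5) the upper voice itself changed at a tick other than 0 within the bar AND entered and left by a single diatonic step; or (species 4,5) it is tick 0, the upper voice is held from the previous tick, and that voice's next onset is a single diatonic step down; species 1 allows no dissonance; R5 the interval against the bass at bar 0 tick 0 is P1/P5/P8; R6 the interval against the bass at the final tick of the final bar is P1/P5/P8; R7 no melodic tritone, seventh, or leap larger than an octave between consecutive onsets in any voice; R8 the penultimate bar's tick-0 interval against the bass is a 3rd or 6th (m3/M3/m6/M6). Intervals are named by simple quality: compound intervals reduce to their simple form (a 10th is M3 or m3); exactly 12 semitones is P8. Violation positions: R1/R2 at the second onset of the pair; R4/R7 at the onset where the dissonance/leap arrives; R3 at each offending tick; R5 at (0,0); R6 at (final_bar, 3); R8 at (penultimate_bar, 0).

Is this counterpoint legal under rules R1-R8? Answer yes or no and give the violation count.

bar 0: v0=C3 v1=C4 v2=G4 v3=G4 (P5)
bar 1: v0=B2 v1=D3 v2=D4 v3=F4 (TT)
bar 2: v0=A2 v1=E4 v2=G3 v3=G3 (m7)
bar 3: v0=C3 v1=A3 v2=B3 v3=B3 (M7)
bar 4: v0=B2 v1=G3 v2=D4 v3=D4 (m3)
bar 5: v0=C3 v1=C4 v2=G4 v3=G4 (P5)
  R2 @ bar1.0: C4/G4 P5 -> D3/D4 P8 similar
  R4 @ bar1.0: B2/F4 TT untreated
  R7 @ bar1.0: C4->D3 leap 10st
  R2 @ bar2.0: D4/F4 m3 -> G3/G3 P1 similar
  R3 @ bar2.0: E4 above G3
  R4 @ bar2.0: A2/G3 m7 untreated
  R4 @ bar2.0: A2/G3 m7 untreated
  R7 @ bar2.0: D3->E4 leap 14st
  R7 @ bar2.0: F4->G3 leap 10st
  R3 @ bar2.1: E4 above G3
  R3 @ bar2.2: E4 above G3
  R3 @ bar2.3: E4 above G3
  R1 @ bar3.0: G3/G3 P1 -> B3/B3 P1 similar
  R4 @ bar3.0: C3/B3 M7 untreated
  R4 @ bar3.0: C3/B3 M7 untreated
  R1 @ bar4.0: B3/B3 P1 -> D4/D4 P1 similar
  R1 @ bar5.0: G3/D4 P5 -> C4/G4 P5 similar
  R1 @ bar5.0: G3/D4 P5 -> C4/G4 P5 similar
  R1 @ bar5.0: D4/D4 P1 -> G4/G4 P1 similar
  R2 @ bar5.0: B2/G3 m6 -> C3/C4 P8 similar
  R2 @ bar5.0: B2/D4 m3 -> C3/G4 P5 similar
  R2 @ bar5.0: B2/D4 m3 -> C3/G4 P5 similar

No (22 violations)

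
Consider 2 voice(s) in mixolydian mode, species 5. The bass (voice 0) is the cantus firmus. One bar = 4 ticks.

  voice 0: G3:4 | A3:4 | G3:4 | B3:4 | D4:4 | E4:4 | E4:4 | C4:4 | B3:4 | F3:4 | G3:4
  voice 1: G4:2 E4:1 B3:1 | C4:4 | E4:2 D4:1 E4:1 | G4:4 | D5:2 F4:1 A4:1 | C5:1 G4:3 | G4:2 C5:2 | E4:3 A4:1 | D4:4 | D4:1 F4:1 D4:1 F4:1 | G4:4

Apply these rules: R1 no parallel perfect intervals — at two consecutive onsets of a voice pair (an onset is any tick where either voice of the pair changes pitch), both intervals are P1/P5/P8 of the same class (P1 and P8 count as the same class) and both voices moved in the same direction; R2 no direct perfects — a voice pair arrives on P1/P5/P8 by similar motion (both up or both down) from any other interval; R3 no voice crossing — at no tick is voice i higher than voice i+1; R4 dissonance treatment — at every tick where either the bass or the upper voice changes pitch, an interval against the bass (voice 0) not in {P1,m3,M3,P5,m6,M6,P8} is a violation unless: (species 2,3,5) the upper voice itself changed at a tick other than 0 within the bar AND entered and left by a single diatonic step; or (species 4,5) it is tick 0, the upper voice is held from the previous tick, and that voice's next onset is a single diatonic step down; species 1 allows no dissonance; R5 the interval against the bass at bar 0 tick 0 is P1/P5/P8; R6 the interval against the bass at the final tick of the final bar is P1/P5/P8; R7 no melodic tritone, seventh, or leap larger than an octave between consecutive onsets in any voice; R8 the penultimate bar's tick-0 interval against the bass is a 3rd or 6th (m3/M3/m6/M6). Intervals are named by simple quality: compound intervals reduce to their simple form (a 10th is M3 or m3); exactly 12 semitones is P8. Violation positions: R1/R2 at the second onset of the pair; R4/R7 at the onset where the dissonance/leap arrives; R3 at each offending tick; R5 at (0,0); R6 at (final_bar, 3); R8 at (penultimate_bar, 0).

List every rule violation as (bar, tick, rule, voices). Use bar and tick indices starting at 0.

(4, 0, R2, (0, 1))
(9, 0, R7, (0,))
(10, 0, R1, (0, 1))

bar 0: v0=G3 v1=G4 downbeat P8
bar 1: v0=A3 v1=C4 downbeat m3
bar 2: v0=G3 v1=E4 downbeat M6
bar 3: v0=B3 v1=G4 downbeat m6
bar 4: v0=D4 v1=D5 downbeat P8
bar 5: v0=E4 v1=C5 downbeat m6
bar 6: v0=E4 v1=G4 downbeat m3
bar 7: v0=C4 v1=E4 downbeat M3
bar 8: v0=B3 v1=D4 downbeat m3
bar 9: v0=F3 v1=D4 downbeat M6
bar 10: v0=G3 v1=G4 downbeat P8
  -> R2 @ bar 4 tick 0 v(0, 1): B3/G4 m6 -> D4/D5 P8 similar
  -> R7 @ bar 9 tick 0 v(0,): B3->F3 leap 6st
  -> R1 @ bar 10 tick 0 v(0, 1): F3/F4 P8 -> G3/G4 P8 similar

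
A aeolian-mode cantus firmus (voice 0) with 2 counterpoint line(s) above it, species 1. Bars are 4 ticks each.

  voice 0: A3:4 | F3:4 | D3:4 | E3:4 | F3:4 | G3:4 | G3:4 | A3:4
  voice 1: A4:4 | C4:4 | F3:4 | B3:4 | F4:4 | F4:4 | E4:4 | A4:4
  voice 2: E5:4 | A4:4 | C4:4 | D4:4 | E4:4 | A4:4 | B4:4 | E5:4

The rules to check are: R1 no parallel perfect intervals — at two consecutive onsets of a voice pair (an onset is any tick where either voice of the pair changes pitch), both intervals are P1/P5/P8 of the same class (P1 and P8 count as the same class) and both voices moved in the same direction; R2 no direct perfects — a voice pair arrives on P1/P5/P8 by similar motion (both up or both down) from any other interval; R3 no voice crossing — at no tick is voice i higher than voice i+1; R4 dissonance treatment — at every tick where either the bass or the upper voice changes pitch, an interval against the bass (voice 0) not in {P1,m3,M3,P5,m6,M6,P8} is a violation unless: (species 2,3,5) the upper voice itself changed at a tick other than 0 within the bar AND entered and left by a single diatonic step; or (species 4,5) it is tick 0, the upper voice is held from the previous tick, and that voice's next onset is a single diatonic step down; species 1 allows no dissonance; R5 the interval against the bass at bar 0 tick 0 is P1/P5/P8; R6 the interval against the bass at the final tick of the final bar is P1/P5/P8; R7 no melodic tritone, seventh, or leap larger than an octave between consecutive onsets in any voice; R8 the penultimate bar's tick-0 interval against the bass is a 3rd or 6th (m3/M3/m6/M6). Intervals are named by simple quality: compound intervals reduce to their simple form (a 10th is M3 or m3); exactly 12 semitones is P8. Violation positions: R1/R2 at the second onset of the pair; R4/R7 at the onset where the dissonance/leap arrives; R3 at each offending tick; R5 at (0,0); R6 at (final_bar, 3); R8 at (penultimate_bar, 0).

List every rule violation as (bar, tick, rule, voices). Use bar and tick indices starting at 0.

bar 0: v0=A3 v1=A4 v2=E5 downbeat P5
bar 1: v0=F3 v1=C4 v2=A4 downbeat M3
bar 2: v0=D3 v1=F3 v2=C4 downbeat m7
bar 3: v0=E3 v1=B3 v2=D4 downbeat m7
bar 4: v0=F3 v1=F4 v2=E4 downbeat M7
bar 5: v0=G3 v1=F4 v2=A4 downbeat M2
bar 6: v0=G3 v1=E4 v2=B4 downbeat M3
bar 7: v0=A3 v1=A4 v2=E5 downbeat P5
  -> R2 @ bar 1 tick 0 v(0, 1): A3/A4 P8 -> F3/C4 P5 similar
  -> R2 @ bar 2 tick 0 v(1, 2): C4/A4 M6 -> F3/C4 P5 similar
  -> R4 @ bar 2 tick 0 v(0, 2): D3/C4 m7 untreated
  -> R2 @ bar 3 tick 0 v(0, 1): D3/F3 m3 -> E3/B3 P5 similar
  -> R4 @ bar 3 tick 0 v(0, 2): E3/D4 m7 untreated
  -> R7 @ bar 3 tick 0 v(1,): F3->B3 leap 6st
  -> R2 @ bar 4 tick 0 v(0, 1): E3/B3 P5 -> F3/F4 P8 similar
  -> R3 @ bar 4 tick 0 v(1, 2): F4 above E4
  -> R4 @ bar 4 tick 0 v(0, 2): F3/E4 M7 untreated
  -> R7 @ bar 4 tick 0 v(1,): B3->F4 leap 6st
  -> R3 @ bar 4 tick 1 v(1, 2): F4 above E4
  -> R3 @ bar 4 tick 2 v(1, 2): F4 above E4
  -> R3 @ bar 4 tick 3 v(1, 2): F4 above E4
  -> R4 @ bar 5 tick 0 v(0, 1): G3/F4 m7 untreated
  -> R4 @ bar 5 tick 0 v(0, 2): G3/A4 M2 untreated
  -> R1 @ bar 7 tick 0 v(1, 2): E4/B4 P5 -> A4/E5 P5 similar
  -> R2 @ bar 7 tick 0 v(0, 1): G3/E4 M6 -> A3/A4 P8 similar
  -> R2 @ bar 7 tick 0 v(0, 2): G3/B4 M3 -> A3/E5 P5 similar

(1, 0, R2, (0, 1))
(2, 0, R2, (1, 2))
(2, 0, R4, (0, 2))
(3, 0, R2, (0, 1))
(3, 0, R4, (0, 2))
(3, 0, R7, (1,))
(4, 0, R2, (0, 1))
(4, 0, R3, (1, 2))
(4, 0, R4, (0, 2))
(4, 0, R7, (1,))
(4, 1, R3, (1, 2))
(4, 2, R3, (1, 2))
(4, 3, R3, (1, 2))
(5, 0, R4, (0, 1))
(5, 0, R4, (0, 2))
(7, 0, R1, (1, 2))
(7, 0, R2, (0, 1))
(7, 0, R2, (0, 2))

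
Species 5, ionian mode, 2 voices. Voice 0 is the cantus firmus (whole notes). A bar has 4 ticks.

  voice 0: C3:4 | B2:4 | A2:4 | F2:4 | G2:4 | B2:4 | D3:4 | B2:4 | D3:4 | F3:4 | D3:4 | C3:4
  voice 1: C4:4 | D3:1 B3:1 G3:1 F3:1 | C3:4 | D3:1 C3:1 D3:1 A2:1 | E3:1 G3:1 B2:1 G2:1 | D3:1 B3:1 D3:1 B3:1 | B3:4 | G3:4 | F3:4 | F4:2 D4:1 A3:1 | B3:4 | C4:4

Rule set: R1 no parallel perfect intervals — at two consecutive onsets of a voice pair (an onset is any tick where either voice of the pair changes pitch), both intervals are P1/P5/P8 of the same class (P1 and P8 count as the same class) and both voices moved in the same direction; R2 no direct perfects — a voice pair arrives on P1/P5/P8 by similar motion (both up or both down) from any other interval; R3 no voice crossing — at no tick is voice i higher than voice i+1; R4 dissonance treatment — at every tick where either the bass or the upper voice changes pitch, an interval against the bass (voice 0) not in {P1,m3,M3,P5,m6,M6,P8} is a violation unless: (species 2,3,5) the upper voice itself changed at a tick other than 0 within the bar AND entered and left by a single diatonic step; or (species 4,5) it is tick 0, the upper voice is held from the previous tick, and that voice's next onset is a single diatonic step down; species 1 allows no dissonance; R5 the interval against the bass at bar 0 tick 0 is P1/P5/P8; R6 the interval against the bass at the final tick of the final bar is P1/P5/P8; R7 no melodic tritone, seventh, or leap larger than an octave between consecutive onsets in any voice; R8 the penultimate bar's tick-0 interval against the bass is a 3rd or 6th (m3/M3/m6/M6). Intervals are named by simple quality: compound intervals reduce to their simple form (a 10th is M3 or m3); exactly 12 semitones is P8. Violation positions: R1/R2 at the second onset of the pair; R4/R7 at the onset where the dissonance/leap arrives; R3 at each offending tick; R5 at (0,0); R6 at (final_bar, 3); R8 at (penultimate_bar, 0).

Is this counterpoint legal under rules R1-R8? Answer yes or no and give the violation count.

No (3 violations)

bar 0: v0=C3 v1=C4 (P8)
bar 1: v0=B2 v1=D3 (m3)
bar 2: v0=A2 v1=C3 (m3)
bar 3: v0=F2 v1=D3 (M6)
bar 4: v0=G2 v1=E3 (M6)
bar 5: v0=B2 v1=D3 (m3)
bar 6: v0=D3 v1=B3 (M6)
bar 7: v0=B2 v1=G3 (m6)
bar 8: v0=D3 v1=F3 (m3)
bar 9: v0=F3 v1=F4 (P8)
bar 10: v0=D3 v1=B3 (M6)
bar 11: v0=C3 v1=C4 (P8)
  R7 @ bar1.0: C4->D3 leap 10st
  R4 @ bar1.3: B2/F3 TT untreated
  R2 @ bar9.0: D3/F3 m3 -> F3/F4 P8 similar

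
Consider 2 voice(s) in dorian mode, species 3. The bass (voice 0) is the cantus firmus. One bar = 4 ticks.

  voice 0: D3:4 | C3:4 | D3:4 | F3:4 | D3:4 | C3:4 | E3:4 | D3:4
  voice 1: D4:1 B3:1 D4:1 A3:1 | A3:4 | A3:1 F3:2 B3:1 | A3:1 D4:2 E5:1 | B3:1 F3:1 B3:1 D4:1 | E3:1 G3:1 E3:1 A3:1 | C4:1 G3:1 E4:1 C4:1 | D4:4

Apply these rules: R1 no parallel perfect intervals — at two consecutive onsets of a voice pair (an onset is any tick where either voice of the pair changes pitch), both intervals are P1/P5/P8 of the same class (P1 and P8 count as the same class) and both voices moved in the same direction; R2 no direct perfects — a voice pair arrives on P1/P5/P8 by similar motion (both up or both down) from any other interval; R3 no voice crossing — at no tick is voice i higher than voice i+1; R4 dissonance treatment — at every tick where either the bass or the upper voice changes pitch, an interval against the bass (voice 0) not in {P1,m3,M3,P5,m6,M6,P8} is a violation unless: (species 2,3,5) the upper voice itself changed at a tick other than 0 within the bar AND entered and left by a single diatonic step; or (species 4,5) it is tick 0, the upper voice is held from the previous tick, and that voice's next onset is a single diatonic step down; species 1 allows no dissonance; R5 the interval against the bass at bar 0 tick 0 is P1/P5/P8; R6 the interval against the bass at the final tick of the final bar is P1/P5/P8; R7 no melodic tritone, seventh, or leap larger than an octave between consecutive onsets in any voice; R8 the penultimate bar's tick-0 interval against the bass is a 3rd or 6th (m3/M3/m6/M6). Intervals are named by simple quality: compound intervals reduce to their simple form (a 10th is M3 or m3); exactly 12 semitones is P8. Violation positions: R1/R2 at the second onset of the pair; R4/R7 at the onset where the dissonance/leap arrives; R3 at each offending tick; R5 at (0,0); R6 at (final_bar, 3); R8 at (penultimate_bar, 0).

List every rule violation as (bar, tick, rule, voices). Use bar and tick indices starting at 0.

bar 0: v0=D3 v1=D4 downbeat P8
bar 1: v0=C3 v1=A3 downbeat M6
bar 2: v0=D3 v1=A3 downbeat P5
bar 3: v0=F3 v1=A3 downbeat M3
bar 4: v0=D3 v1=B3 downbeat M6
bar 5: v0=C3 v1=E3 downbeat M3
bar 6: v0=E3 v1=C4 downbeat m6
bar 7: v0=D3 v1=D4 downbeat P8
  -> R7 @ bar 2 tick 3 v(1,): F3->B3 leap 6st
  -> R4 @ bar 3 tick 3 v(0, 1): F3/E5 M7 untreated
  -> R7 @ bar 3 tick 3 v(1,): D4->E5 leap 14st
  -> R7 @ bar 4 tick 0 v(1,): E5->B3 leap 17st
  -> R7 @ bar 4 tick 1 v(1,): B3->F3 leap 6st
  -> R7 @ bar 4 tick 2 v(1,): F3->B3 leap 6st
  -> R7 @ bar 5 tick 0 v(1,): D4->E3 leap 10st

(2, 3, R7, (1,))
(3, 3, R4, (0, 1))
(3, 3, R7, (1,))
(4, 0, R7, (1,))
(4, 1, R7, (1,))
(4, 2, R7, (1,))
(5, 0, R7, (1,))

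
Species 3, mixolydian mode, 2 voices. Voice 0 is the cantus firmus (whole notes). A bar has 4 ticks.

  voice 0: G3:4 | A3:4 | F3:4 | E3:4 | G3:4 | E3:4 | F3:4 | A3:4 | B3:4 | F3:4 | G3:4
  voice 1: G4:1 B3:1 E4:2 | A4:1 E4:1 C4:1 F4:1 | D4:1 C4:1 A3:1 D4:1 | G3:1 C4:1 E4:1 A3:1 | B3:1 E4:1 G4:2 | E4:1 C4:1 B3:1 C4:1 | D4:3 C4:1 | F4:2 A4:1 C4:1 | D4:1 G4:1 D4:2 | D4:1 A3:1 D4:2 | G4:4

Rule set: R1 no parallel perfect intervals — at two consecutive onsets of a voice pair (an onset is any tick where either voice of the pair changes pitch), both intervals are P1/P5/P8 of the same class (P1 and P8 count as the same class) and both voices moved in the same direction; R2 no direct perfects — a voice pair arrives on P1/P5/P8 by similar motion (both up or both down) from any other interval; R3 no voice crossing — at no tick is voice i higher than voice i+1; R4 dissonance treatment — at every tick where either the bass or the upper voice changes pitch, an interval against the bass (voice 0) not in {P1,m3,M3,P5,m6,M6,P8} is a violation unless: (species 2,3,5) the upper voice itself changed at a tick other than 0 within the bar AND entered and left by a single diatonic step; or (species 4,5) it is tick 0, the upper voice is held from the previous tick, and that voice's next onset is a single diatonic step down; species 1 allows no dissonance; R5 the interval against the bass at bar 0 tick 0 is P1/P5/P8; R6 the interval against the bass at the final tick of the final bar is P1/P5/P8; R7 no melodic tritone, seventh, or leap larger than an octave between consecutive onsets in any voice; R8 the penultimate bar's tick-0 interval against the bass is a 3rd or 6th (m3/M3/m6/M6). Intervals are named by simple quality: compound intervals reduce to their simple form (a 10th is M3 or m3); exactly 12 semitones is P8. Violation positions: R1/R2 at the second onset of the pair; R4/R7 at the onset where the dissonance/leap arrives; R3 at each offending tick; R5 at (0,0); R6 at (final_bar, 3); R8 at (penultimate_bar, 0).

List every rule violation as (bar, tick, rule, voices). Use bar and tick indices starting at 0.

(1, 0, R2, (0, 1))
(3, 3, R4, (0, 1))
(5, 0, R1, (0, 1))
(9, 0, R7, (0,))
(10, 0, R2, (0, 1))

bar 0: v0=G3 v1=G4 downbeat P8
bar 1: v0=A3 v1=A4 downbeat P8
bar 2: v0=F3 v1=D4 downbeat M6
bar 3: v0=E3 v1=G3 downbeat m3
bar 4: v0=G3 v1=B3 downbeat M3
bar 5: v0=E3 v1=E4 downbeat P8
bar 6: v0=F3 v1=D4 downbeat M6
bar 7: v0=A3 v1=F4 downbeat m6
bar 8: v0=B3 v1=D4 downbeat m3
bar 9: v0=F3 v1=D4 downbeat M6
bar 10: v0=G3 v1=G4 downbeat P8
  -> R2 @ bar 1 tick 0 v(0, 1): G3/E4 M6 -> A3/A4 P8 similar
  -> R4 @ bar 3 tick 3 v(0, 1): E3/A3 P4 untreated
  -> R1 @ bar 5 tick 0 v(0, 1): G3/G4 P8 -> E3/E4 P8 similar
  -> R7 @ bar 9 tick 0 v(0,): B3->F3 leap 6st
  -> R2 @ bar 10 tick 0 v(0, 1): F3/D4 M6 -> G3/G4 P8 similar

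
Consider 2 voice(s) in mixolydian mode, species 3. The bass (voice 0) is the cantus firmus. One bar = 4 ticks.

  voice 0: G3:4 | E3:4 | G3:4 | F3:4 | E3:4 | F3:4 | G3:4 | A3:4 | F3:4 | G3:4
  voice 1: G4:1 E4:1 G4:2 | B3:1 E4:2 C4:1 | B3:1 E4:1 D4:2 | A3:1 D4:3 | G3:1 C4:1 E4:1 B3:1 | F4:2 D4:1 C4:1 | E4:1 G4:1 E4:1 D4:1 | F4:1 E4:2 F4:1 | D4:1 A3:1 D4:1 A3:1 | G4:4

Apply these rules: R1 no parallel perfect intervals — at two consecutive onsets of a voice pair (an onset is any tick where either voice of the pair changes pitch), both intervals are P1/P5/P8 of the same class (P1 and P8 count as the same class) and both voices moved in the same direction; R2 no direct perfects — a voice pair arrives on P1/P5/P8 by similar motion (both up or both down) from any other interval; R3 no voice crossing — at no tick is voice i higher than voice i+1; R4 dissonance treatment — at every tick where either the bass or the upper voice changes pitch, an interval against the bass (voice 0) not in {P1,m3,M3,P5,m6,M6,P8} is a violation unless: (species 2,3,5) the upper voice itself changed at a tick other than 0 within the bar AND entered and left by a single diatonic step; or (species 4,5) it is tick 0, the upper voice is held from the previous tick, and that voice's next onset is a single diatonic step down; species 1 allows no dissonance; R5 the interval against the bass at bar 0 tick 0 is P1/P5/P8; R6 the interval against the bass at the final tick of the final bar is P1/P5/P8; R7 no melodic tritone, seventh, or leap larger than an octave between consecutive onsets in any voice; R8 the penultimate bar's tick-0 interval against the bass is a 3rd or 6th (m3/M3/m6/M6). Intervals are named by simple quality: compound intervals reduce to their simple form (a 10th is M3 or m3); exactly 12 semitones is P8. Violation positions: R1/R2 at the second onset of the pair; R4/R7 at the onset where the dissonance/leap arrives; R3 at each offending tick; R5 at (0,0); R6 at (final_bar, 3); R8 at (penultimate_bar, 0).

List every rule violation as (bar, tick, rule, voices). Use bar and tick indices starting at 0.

(1, 0, R2, (0, 1))
(5, 0, R2, (0, 1))
(5, 0, R7, (1,))
(9, 0, R2, (0, 1))
(9, 0, R7, (1,))

bar 0: v0=G3 v1=G4 downbeat P8
bar 1: v0=E3 v1=B3 downbeat P5
bar 2: v0=G3 v1=B3 downbeat M3
bar 3: v0=F3 v1=A3 downbeat M3
bar 4: v0=E3 v1=G3 downbeat m3
bar 5: v0=F3 v1=F4 downbeat P8
bar 6: v0=G3 v1=E4 downbeat M6
bar 7: v0=A3 v1=F4 downbeat m6
bar 8: v0=F3 v1=D4 downbeat M6
bar 9: v0=G3 v1=G4 downbeat P8
  -> R2 @ bar 1 tick 0 v(0, 1): G3/G4 P8 -> E3/B3 P5 similar
  -> R2 @ bar 5 tick 0 v(0, 1): E3/B3 P5 -> F3/F4 P8 similar
  -> R7 @ bar 5 tick 0 v(1,): B3->F4 leap 6st
  -> R2 @ bar 9 tick 0 v(0, 1): F3/A3 M3 -> G3/G4 P8 similar
  -> R7 @ bar 9 tick 0 v(1,): A3->G4 leap 10st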